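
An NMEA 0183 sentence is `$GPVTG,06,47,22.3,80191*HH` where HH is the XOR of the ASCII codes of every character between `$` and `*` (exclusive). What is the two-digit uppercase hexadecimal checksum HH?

7B

XOR the ASCII codes of the payload characters:
  'G' = 0x47 → acc = 0x47
  'P' = 0x50 → acc = 0x17
  'V' = 0x56 → acc = 0x41
  'T' = 0x54 → acc = 0x15
  'G' = 0x47 → acc = 0x52
  ',' = 0x2C → acc = 0x7E
  '0' = 0x30 → acc = 0x4E
  '6' = 0x36 → acc = 0x78
  ',' = 0x2C → acc = 0x54
  '4' = 0x34 → acc = 0x60
  '7' = 0x37 → acc = 0x57
  ',' = 0x2C → acc = 0x7B
  '2' = 0x32 → acc = 0x49
  '2' = 0x32 → acc = 0x7B
  '.' = 0x2E → acc = 0x55
  '3' = 0x33 → acc = 0x66
  ',' = 0x2C → acc = 0x4A
  '8' = 0x38 → acc = 0x72
  '0' = 0x30 → acc = 0x42
  '1' = 0x31 → acc = 0x73
  '9' = 0x39 → acc = 0x4A
  '1' = 0x31 → acc = 0x7B
Checksum = 0x7B.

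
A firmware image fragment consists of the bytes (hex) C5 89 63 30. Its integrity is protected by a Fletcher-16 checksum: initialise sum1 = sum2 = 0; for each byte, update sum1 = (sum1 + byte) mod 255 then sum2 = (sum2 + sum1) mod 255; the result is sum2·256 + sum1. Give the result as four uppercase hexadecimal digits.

Running sums (mod 255):
  after byte 0 (C5): sum1=197, sum2=197
  after byte 1 (89): sum1=79, sum2=21
  after byte 2 (63): sum1=178, sum2=199
  after byte 3 (30): sum1=226, sum2=170
Checksum = sum2·256 + sum1 = 170·256 + 226 = 43746 = 0xAAE2.

AAE2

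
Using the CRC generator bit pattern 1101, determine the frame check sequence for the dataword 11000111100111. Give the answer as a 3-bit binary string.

Append 3 zeros: 11000111100111000. Divide by 1101 (XOR where the leading bit is 1):
  pos 0: 1100 XOR 1101 = 0001
  pos 3: 1011 XOR 1101 = 0110
  pos 4: 1101 XOR 1101 = 0000
  pos 8: 1001 XOR 1101 = 0100
  pos 9: 1001 XOR 1101 = 0100
  pos 10: 1001 XOR 1101 = 0100
  pos 11: 1000 XOR 1101 = 0101
  pos 12: 1010 XOR 1101 = 0111
  pos 13: 1110 XOR 1101 = 0011
Remainder (last 3 bits) = 011. This is the CRC / FCS.

011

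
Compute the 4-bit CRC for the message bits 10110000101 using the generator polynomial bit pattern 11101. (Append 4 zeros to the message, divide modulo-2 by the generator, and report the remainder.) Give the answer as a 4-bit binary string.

Append 4 zeros: 101100001010000. Divide by 11101 (XOR where the leading bit is 1):
  pos 0: 10110 XOR 11101 = 01011
  pos 1: 10110 XOR 11101 = 01011
  pos 2: 10110 XOR 11101 = 01011
  pos 3: 10110 XOR 11101 = 01011
  pos 4: 10111 XOR 11101 = 01010
  pos 5: 10100 XOR 11101 = 01001
  pos 6: 10011 XOR 11101 = 01110
  pos 7: 11100 XOR 11101 = 00001
Remainder (last 4 bits) = 1000. This is the CRC / FCS.

1000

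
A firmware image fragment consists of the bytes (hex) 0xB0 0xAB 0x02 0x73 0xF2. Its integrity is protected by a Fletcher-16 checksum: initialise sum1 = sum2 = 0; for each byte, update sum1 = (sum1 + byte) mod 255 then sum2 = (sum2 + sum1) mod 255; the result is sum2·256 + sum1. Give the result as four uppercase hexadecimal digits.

Running sums (mod 255):
  after byte 0 (0xB0): sum1=176, sum2=176
  after byte 1 (0xAB): sum1=92, sum2=13
  after byte 2 (0x02): sum1=94, sum2=107
  after byte 3 (0x73): sum1=209, sum2=61
  after byte 4 (0xF2): sum1=196, sum2=2
Checksum = sum2·256 + sum1 = 2·256 + 196 = 708 = 0x02C4.

02C4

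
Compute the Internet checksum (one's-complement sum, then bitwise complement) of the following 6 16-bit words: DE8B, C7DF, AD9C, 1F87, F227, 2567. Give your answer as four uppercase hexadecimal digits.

One's-complement addition (fold any carry out of bit 15 back into bit 0):
  0xDE8B + 0xC7DF = 0x1A66A → wrap carry → 0xA66B
  0xA66B + 0xAD9C = 0x15407 → wrap carry → 0x5408
  0x5408 + 0x1F87 = 0x0738F
  0x738F + 0xF227 = 0x165B6 → wrap carry → 0x65B7
  0x65B7 + 0x2567 = 0x08B1E
One's-complement sum = 0x8B1E.
Checksum = ~0x8B1E & 0xFFFF = 0x74E1.

74E1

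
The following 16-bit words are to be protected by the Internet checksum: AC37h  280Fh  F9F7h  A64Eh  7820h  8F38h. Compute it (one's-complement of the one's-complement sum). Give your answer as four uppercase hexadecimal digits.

One's-complement addition (fold any carry out of bit 15 back into bit 0):
  0xAC37 + 0x280F = 0x0D446
  0xD446 + 0xF9F7 = 0x1CE3D → wrap carry → 0xCE3E
  0xCE3E + 0xA64E = 0x1748C → wrap carry → 0x748D
  0x748D + 0x7820 = 0x0ECAD
  0xECAD + 0x8F38 = 0x17BE5 → wrap carry → 0x7BE6
One's-complement sum = 0x7BE6.
Checksum = ~0x7BE6 & 0xFFFF = 0x8419.

8419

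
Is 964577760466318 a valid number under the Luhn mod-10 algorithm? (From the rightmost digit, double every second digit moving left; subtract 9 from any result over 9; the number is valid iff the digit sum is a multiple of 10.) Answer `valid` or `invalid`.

invalid

From the right, keep odd positions and double even positions (subtract 9 from any doubled value over 9):
  doubled (positions 2,4,...): 2 3 8 3 5 1 3 → sum 25
  kept (positions 1,3,...): 8 3 6 0 7 7 4 9 → sum 44
Total = 69.
69 mod 10 = 9, so the number is invalid.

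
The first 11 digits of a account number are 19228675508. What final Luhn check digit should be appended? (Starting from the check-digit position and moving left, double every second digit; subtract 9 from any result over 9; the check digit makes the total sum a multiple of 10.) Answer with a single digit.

Partial digits right→left: 8 0 5 5 7 6 8 2 2 9 1
Double every second digit counting from the check-digit position (so the 1st, 3rd, 5th, ... of the partial from the right).
  doubled (with −9 where >9): 7 1 5 7 4 2 → sum 26
  kept as-is: 0 5 6 2 9 → sum 22
Total = 26 + 22 = 48.
Check digit = (10 − (48 mod 10)) mod 10 = 2.

2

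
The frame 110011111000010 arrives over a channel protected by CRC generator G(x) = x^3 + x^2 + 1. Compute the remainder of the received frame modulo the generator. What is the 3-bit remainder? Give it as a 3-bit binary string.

001

Modulo-2 division of 110011111000010 by 1101:
  pos 0: 1100 XOR 1101 = 0001
  pos 3: 1111 XOR 1101 = 0010
  pos 5: 1011 XOR 1101 = 0110
  pos 6: 1100 XOR 1101 = 0001
  pos 9: 1000 XOR 1101 = 0101
  pos 10: 1011 XOR 1101 = 0110
  pos 11: 1100 XOR 1101 = 0001
Remainder = 001 (nonzero — an error is detected).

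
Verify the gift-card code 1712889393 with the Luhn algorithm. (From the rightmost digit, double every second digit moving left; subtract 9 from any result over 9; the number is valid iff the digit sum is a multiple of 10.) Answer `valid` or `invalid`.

invalid

From the right, keep odd positions and double even positions (subtract 9 from any doubled value over 9):
  doubled (positions 2,4,...): 9 9 7 2 2 → sum 29
  kept (positions 1,3,...): 3 3 8 2 7 → sum 23
Total = 52.
52 mod 10 = 2, so the number is invalid.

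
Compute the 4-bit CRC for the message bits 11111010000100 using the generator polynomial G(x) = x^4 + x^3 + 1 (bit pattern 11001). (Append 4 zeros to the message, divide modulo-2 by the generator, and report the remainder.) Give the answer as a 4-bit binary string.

1111

Append 4 zeros: 111110100001000000. Divide by 11001 (XOR where the leading bit is 1):
  pos 0: 11111 XOR 11001 = 00110
  pos 2: 11001 XOR 11001 = 00000
  pos 11: 10000 XOR 11001 = 01001
  pos 12: 10010 XOR 11001 = 01011
  pos 13: 10110 XOR 11001 = 01111
Remainder (last 4 bits) = 1111. This is the CRC / FCS.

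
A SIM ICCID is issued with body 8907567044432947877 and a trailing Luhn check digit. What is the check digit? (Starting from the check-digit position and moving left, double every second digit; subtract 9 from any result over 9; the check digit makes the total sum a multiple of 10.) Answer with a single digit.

Partial digits right→left: 7 7 8 7 4 9 2 3 4 4 4 0 7 6 5 7 0 9 8
Double every second digit counting from the check-digit position (so the 1st, 3rd, 5th, ... of the partial from the right).
  doubled (with −9 where >9): 5 7 8 4 8 8 5 1 0 7 → sum 53
  kept as-is: 7 7 9 3 4 0 6 7 9 → sum 52
Total = 53 + 52 = 105.
Check digit = (10 − (105 mod 10)) mod 10 = 5.

5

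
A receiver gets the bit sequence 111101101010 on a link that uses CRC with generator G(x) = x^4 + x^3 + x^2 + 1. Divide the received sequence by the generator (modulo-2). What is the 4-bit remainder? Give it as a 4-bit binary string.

Modulo-2 division of 111101101010 by 11101:
  pos 0: 11110 XOR 11101 = 00011
  pos 3: 11110 XOR 11101 = 00011
  pos 6: 11101 XOR 11101 = 00000
Remainder = 0000 (zero — the frame passes the CRC check).

0000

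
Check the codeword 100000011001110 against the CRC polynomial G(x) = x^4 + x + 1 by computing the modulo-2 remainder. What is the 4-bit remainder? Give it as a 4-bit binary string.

Modulo-2 division of 100000011001110 by 10011:
  pos 0: 10000 XOR 10011 = 00011
  pos 3: 11001 XOR 10011 = 01010
  pos 4: 10101 XOR 10011 = 00110
  pos 6: 11000 XOR 10011 = 01011
  pos 7: 10111 XOR 10011 = 00100
  pos 9: 10011 XOR 10011 = 00000
Remainder = 0000 (zero — the frame passes the CRC check).

0000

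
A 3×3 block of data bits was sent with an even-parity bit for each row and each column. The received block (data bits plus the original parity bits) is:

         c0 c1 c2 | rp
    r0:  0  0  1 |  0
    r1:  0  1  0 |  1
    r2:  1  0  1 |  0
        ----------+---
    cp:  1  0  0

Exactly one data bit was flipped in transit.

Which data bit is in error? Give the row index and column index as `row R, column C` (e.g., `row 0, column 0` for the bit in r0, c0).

row 0, column 1

Recompute each row's even parity and compare to rp:
  r0: data parity 1, sent rp 0 → mismatch
  r1: data parity 1, sent rp 1 → ok
  r2: data parity 0, sent rp 0 → ok
Recompute each column's even parity and compare to cp:
  c0: data parity 1, sent cp 1 → ok
  c1: data parity 1, sent cp 0 → mismatch
  c2: data parity 0, sent cp 0 → ok
Exactly one row (r0) and one column (c1) fail → the flipped bit is at their intersection.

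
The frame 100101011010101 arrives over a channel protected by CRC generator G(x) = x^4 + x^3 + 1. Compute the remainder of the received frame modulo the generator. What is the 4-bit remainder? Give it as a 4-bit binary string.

0000

Modulo-2 division of 100101011010101 by 11001:
  pos 0: 10010 XOR 11001 = 01011
  pos 1: 10111 XOR 11001 = 01110
  pos 2: 11100 XOR 11001 = 00101
  pos 4: 10111 XOR 11001 = 01110
  pos 5: 11100 XOR 11001 = 00101
  pos 7: 10110 XOR 11001 = 01111
  pos 8: 11111 XOR 11001 = 00110
  pos 10: 11001 XOR 11001 = 00000
Remainder = 0000 (zero — the frame passes the CRC check).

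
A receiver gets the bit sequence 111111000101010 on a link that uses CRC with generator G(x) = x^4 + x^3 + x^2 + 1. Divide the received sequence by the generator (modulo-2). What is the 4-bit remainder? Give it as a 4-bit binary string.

Modulo-2 division of 111111000101010 by 11101:
  pos 0: 11111 XOR 11101 = 00010
  pos 3: 10100 XOR 11101 = 01001
  pos 4: 10010 XOR 11101 = 01111
  pos 5: 11111 XOR 11101 = 00010
  pos 8: 10010 XOR 11101 = 01111
  pos 9: 11111 XOR 11101 = 00010
Remainder = 0100 (nonzero — an error is detected).

0100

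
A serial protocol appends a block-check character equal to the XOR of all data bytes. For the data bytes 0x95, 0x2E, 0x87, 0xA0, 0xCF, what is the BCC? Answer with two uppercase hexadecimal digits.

53

XOR the bytes together:
  start with 0x95
  0x95 ⊕ 0x2E = 0xBB
  0xBB ⊕ 0x87 = 0x3C
  0x3C ⊕ 0xA0 = 0x9C
  0x9C ⊕ 0xCF = 0x53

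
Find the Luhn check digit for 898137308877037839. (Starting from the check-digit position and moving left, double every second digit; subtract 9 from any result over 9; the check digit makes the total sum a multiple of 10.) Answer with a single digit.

3

Partial digits right→left: 9 3 8 7 3 0 7 7 8 8 0 3 7 3 1 8 9 8
Double every second digit counting from the check-digit position (so the 1st, 3rd, 5th, ... of the partial from the right).
  doubled (with −9 where >9): 9 7 6 5 7 0 5 2 9 → sum 50
  kept as-is: 3 7 0 7 8 3 3 8 8 → sum 47
Total = 50 + 47 = 97.
Check digit = (10 − (97 mod 10)) mod 10 = 3.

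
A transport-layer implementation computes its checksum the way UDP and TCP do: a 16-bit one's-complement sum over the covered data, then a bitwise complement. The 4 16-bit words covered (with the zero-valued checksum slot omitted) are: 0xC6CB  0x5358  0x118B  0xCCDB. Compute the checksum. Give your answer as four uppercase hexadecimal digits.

One's-complement addition (fold any carry out of bit 15 back into bit 0):
  0xC6CB + 0x5358 = 0x11A23 → wrap carry → 0x1A24
  0x1A24 + 0x118B = 0x02BAF
  0x2BAF + 0xCCDB = 0x0F88A
One's-complement sum = 0xF88A.
Checksum = ~0xF88A & 0xFFFF = 0x0775.

0775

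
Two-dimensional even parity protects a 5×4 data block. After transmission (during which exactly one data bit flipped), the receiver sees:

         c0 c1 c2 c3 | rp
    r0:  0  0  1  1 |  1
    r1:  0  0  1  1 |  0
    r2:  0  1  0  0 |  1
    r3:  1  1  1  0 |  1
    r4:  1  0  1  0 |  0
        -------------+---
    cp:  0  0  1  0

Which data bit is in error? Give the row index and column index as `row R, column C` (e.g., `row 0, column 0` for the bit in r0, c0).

Recompute each row's even parity and compare to rp:
  r0: data parity 0, sent rp 1 → mismatch
  r1: data parity 0, sent rp 0 → ok
  r2: data parity 1, sent rp 1 → ok
  r3: data parity 1, sent rp 1 → ok
  r4: data parity 0, sent rp 0 → ok
Recompute each column's even parity and compare to cp:
  c0: data parity 0, sent cp 0 → ok
  c1: data parity 0, sent cp 0 → ok
  c2: data parity 0, sent cp 1 → mismatch
  c3: data parity 0, sent cp 0 → ok
Exactly one row (r0) and one column (c2) fail → the flipped bit is at their intersection.

row 0, column 2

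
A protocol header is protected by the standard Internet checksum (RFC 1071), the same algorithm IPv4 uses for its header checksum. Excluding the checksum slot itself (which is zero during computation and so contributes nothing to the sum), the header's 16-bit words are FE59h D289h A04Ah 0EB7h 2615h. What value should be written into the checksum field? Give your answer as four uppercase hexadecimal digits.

One's-complement addition (fold any carry out of bit 15 back into bit 0):
  0xFE59 + 0xD289 = 0x1D0E2 → wrap carry → 0xD0E3
  0xD0E3 + 0xA04A = 0x1712D → wrap carry → 0x712E
  0x712E + 0x0EB7 = 0x07FE5
  0x7FE5 + 0x2615 = 0x0A5FA
One's-complement sum = 0xA5FA.
Checksum = ~0xA5FA & 0xFFFF = 0x5A05.

5A05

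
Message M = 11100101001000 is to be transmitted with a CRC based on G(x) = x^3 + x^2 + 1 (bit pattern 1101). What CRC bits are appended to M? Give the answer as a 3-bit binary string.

Append 3 zeros: 11100101001000000. Divide by 1101 (XOR where the leading bit is 1):
  pos 0: 1110 XOR 1101 = 0011
  pos 2: 1101 XOR 1101 = 0000
  pos 7: 1001 XOR 1101 = 0100
  pos 8: 1000 XOR 1101 = 0101
  pos 9: 1010 XOR 1101 = 0111
  pos 10: 1110 XOR 1101 = 0011
  pos 12: 1100 XOR 1101 = 0001
Remainder (last 3 bits) = 010. This is the CRC / FCS.

010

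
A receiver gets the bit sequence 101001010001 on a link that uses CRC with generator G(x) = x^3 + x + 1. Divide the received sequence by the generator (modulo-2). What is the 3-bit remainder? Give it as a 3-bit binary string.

000

Modulo-2 division of 101001010001 by 1011:
  pos 0: 1010 XOR 1011 = 0001
  pos 3: 1010 XOR 1011 = 0001
  pos 6: 1100 XOR 1011 = 0111
  pos 7: 1110 XOR 1011 = 0101
  pos 8: 1011 XOR 1011 = 0000
Remainder = 000 (zero — the frame passes the CRC check).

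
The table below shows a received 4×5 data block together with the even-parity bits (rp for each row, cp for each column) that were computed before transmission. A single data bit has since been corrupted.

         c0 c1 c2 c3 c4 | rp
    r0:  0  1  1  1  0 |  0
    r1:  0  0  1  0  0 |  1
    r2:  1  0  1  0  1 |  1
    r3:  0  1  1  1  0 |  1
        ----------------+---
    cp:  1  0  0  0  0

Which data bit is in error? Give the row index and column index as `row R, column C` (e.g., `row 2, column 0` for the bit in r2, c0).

row 0, column 4

Recompute each row's even parity and compare to rp:
  r0: data parity 1, sent rp 0 → mismatch
  r1: data parity 1, sent rp 1 → ok
  r2: data parity 1, sent rp 1 → ok
  r3: data parity 1, sent rp 1 → ok
Recompute each column's even parity and compare to cp:
  c0: data parity 1, sent cp 1 → ok
  c1: data parity 0, sent cp 0 → ok
  c2: data parity 0, sent cp 0 → ok
  c3: data parity 0, sent cp 0 → ok
  c4: data parity 1, sent cp 0 → mismatch
Exactly one row (r0) and one column (c4) fail → the flipped bit is at their intersection.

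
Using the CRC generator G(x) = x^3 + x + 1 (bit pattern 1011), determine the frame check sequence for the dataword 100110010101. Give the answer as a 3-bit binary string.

Append 3 zeros: 100110010101000. Divide by 1011 (XOR where the leading bit is 1):
  pos 0: 1001 XOR 1011 = 0010
  pos 2: 1010 XOR 1011 = 0001
  pos 5: 1010 XOR 1011 = 0001
  pos 8: 1101 XOR 1011 = 0110
  pos 9: 1100 XOR 1011 = 0111
  pos 10: 1110 XOR 1011 = 0101
  pos 11: 1010 XOR 1011 = 0001
Remainder (last 3 bits) = 001. This is the CRC / FCS.

001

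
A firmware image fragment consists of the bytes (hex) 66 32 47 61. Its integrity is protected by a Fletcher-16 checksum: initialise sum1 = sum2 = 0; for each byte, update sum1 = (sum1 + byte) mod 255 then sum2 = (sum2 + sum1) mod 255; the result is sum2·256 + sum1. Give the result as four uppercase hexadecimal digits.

2041

Running sums (mod 255):
  after byte 0 (66): sum1=102, sum2=102
  after byte 1 (32): sum1=152, sum2=254
  after byte 2 (47): sum1=223, sum2=222
  after byte 3 (61): sum1=65, sum2=32
Checksum = sum2·256 + sum1 = 32·256 + 65 = 8257 = 0x2041.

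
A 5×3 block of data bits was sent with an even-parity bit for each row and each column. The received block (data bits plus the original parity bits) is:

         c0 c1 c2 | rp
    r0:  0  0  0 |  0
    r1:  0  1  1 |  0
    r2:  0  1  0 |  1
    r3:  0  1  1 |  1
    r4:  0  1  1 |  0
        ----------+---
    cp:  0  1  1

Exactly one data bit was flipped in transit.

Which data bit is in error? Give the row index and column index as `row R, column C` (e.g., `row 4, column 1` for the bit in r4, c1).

row 3, column 1

Recompute each row's even parity and compare to rp:
  r0: data parity 0, sent rp 0 → ok
  r1: data parity 0, sent rp 0 → ok
  r2: data parity 1, sent rp 1 → ok
  r3: data parity 0, sent rp 1 → mismatch
  r4: data parity 0, sent rp 0 → ok
Recompute each column's even parity and compare to cp:
  c0: data parity 0, sent cp 0 → ok
  c1: data parity 0, sent cp 1 → mismatch
  c2: data parity 1, sent cp 1 → ok
Exactly one row (r3) and one column (c1) fail → the flipped bit is at their intersection.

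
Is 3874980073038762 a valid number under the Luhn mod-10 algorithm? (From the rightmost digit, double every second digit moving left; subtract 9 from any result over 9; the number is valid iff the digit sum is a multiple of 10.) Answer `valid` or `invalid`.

From the right, keep odd positions and double even positions (subtract 9 from any doubled value over 9):
  doubled (positions 2,4,...): 3 7 0 5 0 9 5 6 → sum 35
  kept (positions 1,3,...): 2 7 3 3 0 8 4 8 → sum 35
Total = 70.
70 mod 10 = 0, so the number is valid.

valid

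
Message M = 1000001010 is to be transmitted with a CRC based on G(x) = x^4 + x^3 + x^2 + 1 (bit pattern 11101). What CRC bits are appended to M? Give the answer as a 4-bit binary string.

1000

Append 4 zeros: 10000010100000. Divide by 11101 (XOR where the leading bit is 1):
  pos 0: 10000 XOR 11101 = 01101
  pos 1: 11010 XOR 11101 = 00111
  pos 3: 11110 XOR 11101 = 00011
  pos 6: 11100 XOR 11101 = 00001
Remainder (last 4 bits) = 1000. This is the CRC / FCS.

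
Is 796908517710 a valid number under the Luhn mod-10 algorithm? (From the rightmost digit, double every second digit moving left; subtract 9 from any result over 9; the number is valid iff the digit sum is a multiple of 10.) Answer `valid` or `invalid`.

From the right, keep odd positions and double even positions (subtract 9 from any doubled value over 9):
  doubled (positions 2,4,...): 2 5 1 0 3 5 → sum 16
  kept (positions 1,3,...): 0 7 1 8 9 9 → sum 34
Total = 50.
50 mod 10 = 0, so the number is valid.

valid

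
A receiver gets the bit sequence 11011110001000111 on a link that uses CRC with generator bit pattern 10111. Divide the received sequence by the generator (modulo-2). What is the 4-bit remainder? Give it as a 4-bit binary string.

Modulo-2 division of 11011110001000111 by 10111:
  pos 0: 11011 XOR 10111 = 01100
  pos 1: 11001 XOR 10111 = 01110
  pos 2: 11101 XOR 10111 = 01010
  pos 3: 10100 XOR 10111 = 00011
  pos 6: 11001 XOR 10111 = 01110
  pos 7: 11100 XOR 10111 = 01011
  pos 8: 10110 XOR 10111 = 00001
  pos 12: 10111 XOR 10111 = 00000
Remainder = 0000 (zero — the frame passes the CRC check).

0000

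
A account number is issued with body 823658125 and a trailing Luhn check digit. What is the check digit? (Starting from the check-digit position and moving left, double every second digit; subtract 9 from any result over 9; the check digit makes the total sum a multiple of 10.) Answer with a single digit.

5

Partial digits right→left: 5 2 1 8 5 6 3 2 8
Double every second digit counting from the check-digit position (so the 1st, 3rd, 5th, ... of the partial from the right).
  doubled (with −9 where >9): 1 2 1 6 7 → sum 17
  kept as-is: 2 8 6 2 → sum 18
Total = 17 + 18 = 35.
Check digit = (10 − (35 mod 10)) mod 10 = 5.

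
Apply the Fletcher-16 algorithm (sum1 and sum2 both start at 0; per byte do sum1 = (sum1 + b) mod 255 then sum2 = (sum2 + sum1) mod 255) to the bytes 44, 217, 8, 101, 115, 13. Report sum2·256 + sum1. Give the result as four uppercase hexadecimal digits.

8EF3

Running sums (mod 255):
  after byte 0 (44): sum1=44, sum2=44
  after byte 1 (217): sum1=6, sum2=50
  after byte 2 (8): sum1=14, sum2=64
  after byte 3 (101): sum1=115, sum2=179
  after byte 4 (115): sum1=230, sum2=154
  after byte 5 (13): sum1=243, sum2=142
Checksum = sum2·256 + sum1 = 142·256 + 243 = 36595 = 0x8EF3.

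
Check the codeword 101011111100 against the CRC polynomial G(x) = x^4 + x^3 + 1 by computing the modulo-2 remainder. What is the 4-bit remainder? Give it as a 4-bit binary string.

1110

Modulo-2 division of 101011111100 by 11001:
  pos 0: 10101 XOR 11001 = 01100
  pos 1: 11001 XOR 11001 = 00000
  pos 6: 11110 XOR 11001 = 00111
Remainder = 1110 (nonzero — an error is detected).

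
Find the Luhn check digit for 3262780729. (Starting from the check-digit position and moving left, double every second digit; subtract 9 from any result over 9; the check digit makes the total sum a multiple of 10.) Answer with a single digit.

Partial digits right→left: 9 2 7 0 8 7 2 6 2 3
Double every second digit counting from the check-digit position (so the 1st, 3rd, 5th, ... of the partial from the right).
  doubled (with −9 where >9): 9 5 7 4 4 → sum 29
  kept as-is: 2 0 7 6 3 → sum 18
Total = 29 + 18 = 47.
Check digit = (10 − (47 mod 10)) mod 10 = 3.

3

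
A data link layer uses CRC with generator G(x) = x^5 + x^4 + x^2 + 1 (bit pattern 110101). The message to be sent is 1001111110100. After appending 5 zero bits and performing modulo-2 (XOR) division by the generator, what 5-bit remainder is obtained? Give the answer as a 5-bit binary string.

10100

Append 5 zeros: 100111111010000000. Divide by 110101 (XOR where the leading bit is 1):
  pos 0: 100111 XOR 110101 = 010010
  pos 1: 100101 XOR 110101 = 010000
  pos 2: 100001 XOR 110101 = 010100
  pos 3: 101001 XOR 110101 = 011100
  pos 4: 111000 XOR 110101 = 001101
  pos 6: 110110 XOR 110101 = 000011
  pos 10: 110000 XOR 110101 = 000101
Remainder (last 5 bits) = 10100. This is the CRC / FCS.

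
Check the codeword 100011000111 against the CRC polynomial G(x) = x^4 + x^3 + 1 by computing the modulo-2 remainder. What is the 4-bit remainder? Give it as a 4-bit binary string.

Modulo-2 division of 100011000111 by 11001:
  pos 0: 10001 XOR 11001 = 01000
  pos 1: 10001 XOR 11001 = 01000
  pos 2: 10000 XOR 11001 = 01001
  pos 3: 10010 XOR 11001 = 01011
  pos 4: 10110 XOR 11001 = 01111
  pos 5: 11111 XOR 11001 = 00110
  pos 7: 11011 XOR 11001 = 00010
Remainder = 0010 (nonzero — an error is detected).

0010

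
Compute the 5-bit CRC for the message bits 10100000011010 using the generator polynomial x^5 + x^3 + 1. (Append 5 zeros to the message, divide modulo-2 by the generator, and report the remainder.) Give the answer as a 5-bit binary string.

Append 5 zeros: 1010000001101000000. Divide by 101001 (XOR where the leading bit is 1):
  pos 0: 101000 XOR 101001 = 000001
  pos 5: 100011 XOR 101001 = 001010
  pos 7: 101001 XOR 101001 = 000000
Remainder (last 5 bits) = 00000. This is the CRC / FCS.

00000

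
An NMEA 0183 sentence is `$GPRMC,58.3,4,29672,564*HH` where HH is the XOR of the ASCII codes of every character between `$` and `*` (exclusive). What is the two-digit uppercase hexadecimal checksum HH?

XOR the ASCII codes of the payload characters:
  'G' = 0x47 → acc = 0x47
  'P' = 0x50 → acc = 0x17
  'R' = 0x52 → acc = 0x45
  'M' = 0x4D → acc = 0x08
  'C' = 0x43 → acc = 0x4B
  ',' = 0x2C → acc = 0x67
  '5' = 0x35 → acc = 0x52
  '8' = 0x38 → acc = 0x6A
  '.' = 0x2E → acc = 0x44
  '3' = 0x33 → acc = 0x77
  ',' = 0x2C → acc = 0x5B
  '4' = 0x34 → acc = 0x6F
  ',' = 0x2C → acc = 0x43
  '2' = 0x32 → acc = 0x71
  '9' = 0x39 → acc = 0x48
  '6' = 0x36 → acc = 0x7E
  '7' = 0x37 → acc = 0x49
  '2' = 0x32 → acc = 0x7B
  ',' = 0x2C → acc = 0x57
  '5' = 0x35 → acc = 0x62
  '6' = 0x36 → acc = 0x54
  '4' = 0x34 → acc = 0x60
Checksum = 0x60.

60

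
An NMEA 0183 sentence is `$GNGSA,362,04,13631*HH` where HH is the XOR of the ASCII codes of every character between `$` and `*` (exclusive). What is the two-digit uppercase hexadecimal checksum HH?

XOR the ASCII codes of the payload characters:
  'G' = 0x47 → acc = 0x47
  'N' = 0x4E → acc = 0x09
  'G' = 0x47 → acc = 0x4E
  'S' = 0x53 → acc = 0x1D
  'A' = 0x41 → acc = 0x5C
  ',' = 0x2C → acc = 0x70
  '3' = 0x33 → acc = 0x43
  '6' = 0x36 → acc = 0x75
  '2' = 0x32 → acc = 0x47
  ',' = 0x2C → acc = 0x6B
  '0' = 0x30 → acc = 0x5B
  '4' = 0x34 → acc = 0x6F
  ',' = 0x2C → acc = 0x43
  '1' = 0x31 → acc = 0x72
  '3' = 0x33 → acc = 0x41
  '6' = 0x36 → acc = 0x77
  '3' = 0x33 → acc = 0x44
  '1' = 0x31 → acc = 0x75
Checksum = 0x75.

75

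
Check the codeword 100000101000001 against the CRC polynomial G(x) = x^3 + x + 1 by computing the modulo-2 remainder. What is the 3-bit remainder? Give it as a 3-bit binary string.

Modulo-2 division of 100000101000001 by 1011:
  pos 0: 1000 XOR 1011 = 0011
  pos 2: 1100 XOR 1011 = 0111
  pos 3: 1111 XOR 1011 = 0100
  pos 4: 1000 XOR 1011 = 0011
  pos 6: 1110 XOR 1011 = 0101
  pos 7: 1010 XOR 1011 = 0001
  pos 10: 1000 XOR 1011 = 0011
Remainder = 111 (nonzero — an error is detected).

111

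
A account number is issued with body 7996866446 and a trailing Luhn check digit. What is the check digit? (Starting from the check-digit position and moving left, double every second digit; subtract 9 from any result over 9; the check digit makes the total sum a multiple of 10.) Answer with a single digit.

0

Partial digits right→left: 6 4 4 6 6 8 6 9 9 7
Double every second digit counting from the check-digit position (so the 1st, 3rd, 5th, ... of the partial from the right).
  doubled (with −9 where >9): 3 8 3 3 9 → sum 26
  kept as-is: 4 6 8 9 7 → sum 34
Total = 26 + 34 = 60.
Check digit = (10 − (60 mod 10)) mod 10 = 0.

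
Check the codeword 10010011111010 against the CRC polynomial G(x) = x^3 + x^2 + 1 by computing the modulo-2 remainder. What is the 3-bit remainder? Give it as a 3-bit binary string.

Modulo-2 division of 10010011111010 by 1101:
  pos 0: 1001 XOR 1101 = 0100
  pos 1: 1000 XOR 1101 = 0101
  pos 2: 1010 XOR 1101 = 0111
  pos 3: 1111 XOR 1101 = 0010
  pos 5: 1011 XOR 1101 = 0110
  pos 6: 1101 XOR 1101 = 0000
  pos 10: 1010 XOR 1101 = 0111
Remainder = 111 (nonzero — an error is detected).

111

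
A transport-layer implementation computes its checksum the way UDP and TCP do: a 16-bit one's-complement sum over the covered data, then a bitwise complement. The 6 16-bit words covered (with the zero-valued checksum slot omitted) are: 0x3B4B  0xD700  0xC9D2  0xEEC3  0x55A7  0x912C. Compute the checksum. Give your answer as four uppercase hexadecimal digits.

4E49

One's-complement addition (fold any carry out of bit 15 back into bit 0):
  0x3B4B + 0xD700 = 0x1124B → wrap carry → 0x124C
  0x124C + 0xC9D2 = 0x0DC1E
  0xDC1E + 0xEEC3 = 0x1CAE1 → wrap carry → 0xCAE2
  0xCAE2 + 0x55A7 = 0x12089 → wrap carry → 0x208A
  0x208A + 0x912C = 0x0B1B6
One's-complement sum = 0xB1B6.
Checksum = ~0xB1B6 & 0xFFFF = 0x4E49.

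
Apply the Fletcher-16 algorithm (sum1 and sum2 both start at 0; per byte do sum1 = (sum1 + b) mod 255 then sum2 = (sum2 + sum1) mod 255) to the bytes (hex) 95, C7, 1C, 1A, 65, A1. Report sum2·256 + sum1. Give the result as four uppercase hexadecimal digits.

Running sums (mod 255):
  after byte 0 (95): sum1=149, sum2=149
  after byte 1 (C7): sum1=93, sum2=242
  after byte 2 (1C): sum1=121, sum2=108
  after byte 3 (1A): sum1=147, sum2=0
  after byte 4 (65): sum1=248, sum2=248
  after byte 5 (A1): sum1=154, sum2=147
Checksum = sum2·256 + sum1 = 147·256 + 154 = 37786 = 0x939A.

939A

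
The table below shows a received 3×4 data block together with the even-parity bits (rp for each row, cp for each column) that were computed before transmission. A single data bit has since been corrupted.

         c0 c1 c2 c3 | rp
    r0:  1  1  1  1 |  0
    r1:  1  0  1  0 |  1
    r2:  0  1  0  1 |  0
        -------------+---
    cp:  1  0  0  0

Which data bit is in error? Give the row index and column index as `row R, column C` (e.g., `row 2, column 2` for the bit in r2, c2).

row 1, column 0

Recompute each row's even parity and compare to rp:
  r0: data parity 0, sent rp 0 → ok
  r1: data parity 0, sent rp 1 → mismatch
  r2: data parity 0, sent rp 0 → ok
Recompute each column's even parity and compare to cp:
  c0: data parity 0, sent cp 1 → mismatch
  c1: data parity 0, sent cp 0 → ok
  c2: data parity 0, sent cp 0 → ok
  c3: data parity 0, sent cp 0 → ok
Exactly one row (r1) and one column (c0) fail → the flipped bit is at their intersection.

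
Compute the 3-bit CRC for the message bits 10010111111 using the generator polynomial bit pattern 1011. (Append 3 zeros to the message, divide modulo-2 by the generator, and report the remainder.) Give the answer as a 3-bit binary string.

Append 3 zeros: 10010111111000. Divide by 1011 (XOR where the leading bit is 1):
  pos 0: 1001 XOR 1011 = 0010
  pos 2: 1001 XOR 1011 = 0010
  pos 4: 1011 XOR 1011 = 0000
  pos 8: 1110 XOR 1011 = 0101
  pos 9: 1010 XOR 1011 = 0001
Remainder (last 3 bits) = 010. This is the CRC / FCS.

010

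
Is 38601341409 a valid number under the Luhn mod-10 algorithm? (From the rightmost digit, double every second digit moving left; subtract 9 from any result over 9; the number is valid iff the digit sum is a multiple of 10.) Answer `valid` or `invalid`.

invalid

From the right, keep odd positions and double even positions (subtract 9 from any doubled value over 9):
  doubled (positions 2,4,...): 0 2 6 0 7 → sum 15
  kept (positions 1,3,...): 9 4 4 1 6 3 → sum 27
Total = 42.
42 mod 10 = 2, so the number is invalid.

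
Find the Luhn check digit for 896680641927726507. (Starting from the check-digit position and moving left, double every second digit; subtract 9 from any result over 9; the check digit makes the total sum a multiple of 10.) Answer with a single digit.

Partial digits right→left: 7 0 5 6 2 7 7 2 9 1 4 6 0 8 6 6 9 8
Double every second digit counting from the check-digit position (so the 1st, 3rd, 5th, ... of the partial from the right).
  doubled (with −9 where >9): 5 1 4 5 9 8 0 3 9 → sum 44
  kept as-is: 0 6 7 2 1 6 8 6 8 → sum 44
Total = 44 + 44 = 88.
Check digit = (10 − (88 mod 10)) mod 10 = 2.

2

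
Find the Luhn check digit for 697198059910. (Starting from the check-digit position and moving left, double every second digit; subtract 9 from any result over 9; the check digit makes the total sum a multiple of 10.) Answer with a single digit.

Partial digits right→left: 0 1 9 9 5 0 8 9 1 7 9 6
Double every second digit counting from the check-digit position (so the 1st, 3rd, 5th, ... of the partial from the right).
  doubled (with −9 where >9): 0 9 1 7 2 9 → sum 28
  kept as-is: 1 9 0 9 7 6 → sum 32
Total = 28 + 32 = 60.
Check digit = (10 − (60 mod 10)) mod 10 = 0.

0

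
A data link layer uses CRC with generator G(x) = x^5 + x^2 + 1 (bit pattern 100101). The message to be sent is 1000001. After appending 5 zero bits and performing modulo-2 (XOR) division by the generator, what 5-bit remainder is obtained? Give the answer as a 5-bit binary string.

00010

Append 5 zeros: 100000100000. Divide by 100101 (XOR where the leading bit is 1):
  pos 0: 100000 XOR 100101 = 000101
  pos 3: 101100 XOR 100101 = 001001
  pos 5: 100100 XOR 100101 = 000001
Remainder (last 5 bits) = 00010. This is the CRC / FCS.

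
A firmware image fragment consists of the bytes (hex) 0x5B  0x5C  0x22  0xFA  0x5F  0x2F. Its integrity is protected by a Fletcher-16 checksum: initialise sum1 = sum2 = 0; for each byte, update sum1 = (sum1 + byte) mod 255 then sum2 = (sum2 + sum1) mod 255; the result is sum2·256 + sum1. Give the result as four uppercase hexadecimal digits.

Running sums (mod 255):
  after byte 0 (0x5B): sum1=91, sum2=91
  after byte 1 (0x5C): sum1=183, sum2=19
  after byte 2 (0x22): sum1=217, sum2=236
  after byte 3 (0xFA): sum1=212, sum2=193
  after byte 4 (0x5F): sum1=52, sum2=245
  after byte 5 (0x2F): sum1=99, sum2=89
Checksum = sum2·256 + sum1 = 89·256 + 99 = 22883 = 0x5963.

5963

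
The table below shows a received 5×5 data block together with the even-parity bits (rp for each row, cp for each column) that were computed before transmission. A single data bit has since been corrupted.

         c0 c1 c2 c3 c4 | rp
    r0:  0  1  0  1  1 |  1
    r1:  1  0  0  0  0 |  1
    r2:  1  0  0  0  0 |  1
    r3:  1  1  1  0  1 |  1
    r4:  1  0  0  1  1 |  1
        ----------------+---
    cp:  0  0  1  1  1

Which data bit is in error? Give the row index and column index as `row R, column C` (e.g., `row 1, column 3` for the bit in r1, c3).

Recompute each row's even parity and compare to rp:
  r0: data parity 1, sent rp 1 → ok
  r1: data parity 1, sent rp 1 → ok
  r2: data parity 1, sent rp 1 → ok
  r3: data parity 0, sent rp 1 → mismatch
  r4: data parity 1, sent rp 1 → ok
Recompute each column's even parity and compare to cp:
  c0: data parity 0, sent cp 0 → ok
  c1: data parity 0, sent cp 0 → ok
  c2: data parity 1, sent cp 1 → ok
  c3: data parity 0, sent cp 1 → mismatch
  c4: data parity 1, sent cp 1 → ok
Exactly one row (r3) and one column (c3) fail → the flipped bit is at their intersection.

row 3, column 3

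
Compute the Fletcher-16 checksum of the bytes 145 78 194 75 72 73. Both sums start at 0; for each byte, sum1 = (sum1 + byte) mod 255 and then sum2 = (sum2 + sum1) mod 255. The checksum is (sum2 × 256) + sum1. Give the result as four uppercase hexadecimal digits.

Running sums (mod 255):
  after byte 0 (145): sum1=145, sum2=145
  after byte 1 (78): sum1=223, sum2=113
  after byte 2 (194): sum1=162, sum2=20
  after byte 3 (75): sum1=237, sum2=2
  after byte 4 (72): sum1=54, sum2=56
  after byte 5 (73): sum1=127, sum2=183
Checksum = sum2·256 + sum1 = 183·256 + 127 = 46975 = 0xB77F.

B77F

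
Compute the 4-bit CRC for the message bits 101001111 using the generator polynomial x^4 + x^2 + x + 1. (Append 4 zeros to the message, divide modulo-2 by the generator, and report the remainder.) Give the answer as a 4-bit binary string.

Append 4 zeros: 1010011110000. Divide by 10111 (XOR where the leading bit is 1):
  pos 0: 10100 XOR 10111 = 00011
  pos 3: 11111 XOR 10111 = 01000
  pos 4: 10001 XOR 10111 = 00110
  pos 6: 11000 XOR 10111 = 01111
  pos 7: 11110 XOR 10111 = 01001
  pos 8: 10010 XOR 10111 = 00101
Remainder (last 4 bits) = 0101. This is the CRC / FCS.

0101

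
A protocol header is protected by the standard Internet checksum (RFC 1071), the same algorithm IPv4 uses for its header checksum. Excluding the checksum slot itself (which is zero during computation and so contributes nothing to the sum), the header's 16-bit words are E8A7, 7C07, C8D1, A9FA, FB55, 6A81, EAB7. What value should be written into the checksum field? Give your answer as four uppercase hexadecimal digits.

D7F4

One's-complement addition (fold any carry out of bit 15 back into bit 0):
  0xE8A7 + 0x7C07 = 0x164AE → wrap carry → 0x64AF
  0x64AF + 0xC8D1 = 0x12D80 → wrap carry → 0x2D81
  0x2D81 + 0xA9FA = 0x0D77B
  0xD77B + 0xFB55 = 0x1D2D0 → wrap carry → 0xD2D1
  0xD2D1 + 0x6A81 = 0x13D52 → wrap carry → 0x3D53
  0x3D53 + 0xEAB7 = 0x1280A → wrap carry → 0x280B
One's-complement sum = 0x280B.
Checksum = ~0x280B & 0xFFFF = 0xD7F4.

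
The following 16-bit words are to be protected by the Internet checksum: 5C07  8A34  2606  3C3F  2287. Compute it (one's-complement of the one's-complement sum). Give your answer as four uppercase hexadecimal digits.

One's-complement addition (fold any carry out of bit 15 back into bit 0):
  0x5C07 + 0x8A34 = 0x0E63B
  0xE63B + 0x2606 = 0x10C41 → wrap carry → 0x0C42
  0x0C42 + 0x3C3F = 0x04881
  0x4881 + 0x2287 = 0x06B08
One's-complement sum = 0x6B08.
Checksum = ~0x6B08 & 0xFFFF = 0x94F7.

94F7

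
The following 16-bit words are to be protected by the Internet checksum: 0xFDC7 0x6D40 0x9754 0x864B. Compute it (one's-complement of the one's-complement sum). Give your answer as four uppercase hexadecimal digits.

One's-complement addition (fold any carry out of bit 15 back into bit 0):
  0xFDC7 + 0x6D40 = 0x16B07 → wrap carry → 0x6B08
  0x6B08 + 0x9754 = 0x1025C → wrap carry → 0x025D
  0x025D + 0x864B = 0x088A8
One's-complement sum = 0x88A8.
Checksum = ~0x88A8 & 0xFFFF = 0x7757.

7757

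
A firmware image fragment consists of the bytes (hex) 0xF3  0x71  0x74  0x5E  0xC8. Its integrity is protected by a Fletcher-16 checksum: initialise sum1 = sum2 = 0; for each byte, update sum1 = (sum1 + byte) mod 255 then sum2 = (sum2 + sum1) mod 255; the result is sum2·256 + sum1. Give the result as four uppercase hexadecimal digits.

6C01

Running sums (mod 255):
  after byte 0 (0xF3): sum1=243, sum2=243
  after byte 1 (0x71): sum1=101, sum2=89
  after byte 2 (0x74): sum1=217, sum2=51
  after byte 3 (0x5E): sum1=56, sum2=107
  after byte 4 (0xC8): sum1=1, sum2=108
Checksum = sum2·256 + sum1 = 108·256 + 1 = 27649 = 0x6C01.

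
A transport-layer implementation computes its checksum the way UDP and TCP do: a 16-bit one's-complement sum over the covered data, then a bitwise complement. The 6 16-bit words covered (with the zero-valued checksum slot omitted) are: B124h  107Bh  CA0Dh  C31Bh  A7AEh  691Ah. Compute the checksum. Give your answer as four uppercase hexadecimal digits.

One's-complement addition (fold any carry out of bit 15 back into bit 0):
  0xB124 + 0x107B = 0x0C19F
  0xC19F + 0xCA0D = 0x18BAC → wrap carry → 0x8BAD
  0x8BAD + 0xC31B = 0x14EC8 → wrap carry → 0x4EC9
  0x4EC9 + 0xA7AE = 0x0F677
  0xF677 + 0x691A = 0x15F91 → wrap carry → 0x5F92
One's-complement sum = 0x5F92.
Checksum = ~0x5F92 & 0xFFFF = 0xA06D.

A06D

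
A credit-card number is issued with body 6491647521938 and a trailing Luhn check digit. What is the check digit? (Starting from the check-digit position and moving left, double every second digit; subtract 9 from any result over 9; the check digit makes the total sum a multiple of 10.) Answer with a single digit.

Partial digits right→left: 8 3 9 1 2 5 7 4 6 1 9 4 6
Double every second digit counting from the check-digit position (so the 1st, 3rd, 5th, ... of the partial from the right).
  doubled (with −9 where >9): 7 9 4 5 3 9 3 → sum 40
  kept as-is: 3 1 5 4 1 4 → sum 18
Total = 40 + 18 = 58.
Check digit = (10 − (58 mod 10)) mod 10 = 2.

2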